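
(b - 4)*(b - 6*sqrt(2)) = b^2 - 6*sqrt(2)*b - 4*b + 24*sqrt(2)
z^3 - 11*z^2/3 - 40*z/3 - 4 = (z - 6)*(z + 1/3)*(z + 2)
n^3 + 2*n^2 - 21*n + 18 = (n - 3)*(n - 1)*(n + 6)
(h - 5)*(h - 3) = h^2 - 8*h + 15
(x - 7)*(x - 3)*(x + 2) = x^3 - 8*x^2 + x + 42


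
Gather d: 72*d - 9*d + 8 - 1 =63*d + 7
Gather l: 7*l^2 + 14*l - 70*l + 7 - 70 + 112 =7*l^2 - 56*l + 49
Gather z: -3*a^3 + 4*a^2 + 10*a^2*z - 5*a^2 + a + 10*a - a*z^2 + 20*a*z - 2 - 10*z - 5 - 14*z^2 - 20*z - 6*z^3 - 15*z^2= -3*a^3 - a^2 + 11*a - 6*z^3 + z^2*(-a - 29) + z*(10*a^2 + 20*a - 30) - 7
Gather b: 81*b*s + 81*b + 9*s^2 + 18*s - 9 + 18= b*(81*s + 81) + 9*s^2 + 18*s + 9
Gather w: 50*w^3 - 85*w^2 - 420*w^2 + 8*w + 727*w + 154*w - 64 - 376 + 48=50*w^3 - 505*w^2 + 889*w - 392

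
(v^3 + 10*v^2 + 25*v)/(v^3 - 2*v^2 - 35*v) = (v + 5)/(v - 7)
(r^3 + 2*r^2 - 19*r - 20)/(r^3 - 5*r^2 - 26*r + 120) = (r + 1)/(r - 6)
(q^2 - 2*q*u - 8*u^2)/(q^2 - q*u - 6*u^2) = (q - 4*u)/(q - 3*u)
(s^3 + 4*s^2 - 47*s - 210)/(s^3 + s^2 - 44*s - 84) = (s + 5)/(s + 2)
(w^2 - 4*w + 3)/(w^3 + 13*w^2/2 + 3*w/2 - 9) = 2*(w - 3)/(2*w^2 + 15*w + 18)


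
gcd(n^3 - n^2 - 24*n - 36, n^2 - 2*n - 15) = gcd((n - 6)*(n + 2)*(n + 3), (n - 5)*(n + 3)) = n + 3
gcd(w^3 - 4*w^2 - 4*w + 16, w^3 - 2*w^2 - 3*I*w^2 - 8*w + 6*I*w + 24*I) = w^2 - 2*w - 8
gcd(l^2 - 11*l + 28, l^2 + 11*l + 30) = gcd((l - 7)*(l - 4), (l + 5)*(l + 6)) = 1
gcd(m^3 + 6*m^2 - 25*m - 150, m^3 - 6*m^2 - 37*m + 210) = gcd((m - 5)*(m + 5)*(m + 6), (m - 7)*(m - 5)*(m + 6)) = m^2 + m - 30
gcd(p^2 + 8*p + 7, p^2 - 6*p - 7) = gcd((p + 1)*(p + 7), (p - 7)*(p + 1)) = p + 1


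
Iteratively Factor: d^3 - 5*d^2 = (d - 5)*(d^2) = d*(d - 5)*(d)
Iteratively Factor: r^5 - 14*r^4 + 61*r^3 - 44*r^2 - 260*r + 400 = (r - 5)*(r^4 - 9*r^3 + 16*r^2 + 36*r - 80) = (r - 5)^2*(r^3 - 4*r^2 - 4*r + 16) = (r - 5)^2*(r + 2)*(r^2 - 6*r + 8) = (r - 5)^2*(r - 4)*(r + 2)*(r - 2)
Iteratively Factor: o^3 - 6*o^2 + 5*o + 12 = (o - 4)*(o^2 - 2*o - 3) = (o - 4)*(o + 1)*(o - 3)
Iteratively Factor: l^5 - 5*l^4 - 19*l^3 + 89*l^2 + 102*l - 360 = (l + 3)*(l^4 - 8*l^3 + 5*l^2 + 74*l - 120) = (l + 3)^2*(l^3 - 11*l^2 + 38*l - 40) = (l - 5)*(l + 3)^2*(l^2 - 6*l + 8) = (l - 5)*(l - 2)*(l + 3)^2*(l - 4)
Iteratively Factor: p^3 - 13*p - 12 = (p + 3)*(p^2 - 3*p - 4) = (p - 4)*(p + 3)*(p + 1)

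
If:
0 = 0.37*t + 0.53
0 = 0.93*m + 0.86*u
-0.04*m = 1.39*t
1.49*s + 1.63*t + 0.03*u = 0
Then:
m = 49.78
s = 2.65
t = -1.43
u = -53.83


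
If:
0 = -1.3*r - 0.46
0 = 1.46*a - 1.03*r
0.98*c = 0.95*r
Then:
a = -0.25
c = -0.34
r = -0.35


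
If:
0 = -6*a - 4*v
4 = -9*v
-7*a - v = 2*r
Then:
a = 8/27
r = -22/27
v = -4/9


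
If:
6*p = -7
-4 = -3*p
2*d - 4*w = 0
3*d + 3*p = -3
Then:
No Solution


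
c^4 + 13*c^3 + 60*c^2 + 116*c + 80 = (c + 2)^2*(c + 4)*(c + 5)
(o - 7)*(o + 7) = o^2 - 49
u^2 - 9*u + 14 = (u - 7)*(u - 2)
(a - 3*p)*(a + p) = a^2 - 2*a*p - 3*p^2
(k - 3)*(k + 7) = k^2 + 4*k - 21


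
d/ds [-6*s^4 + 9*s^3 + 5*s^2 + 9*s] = -24*s^3 + 27*s^2 + 10*s + 9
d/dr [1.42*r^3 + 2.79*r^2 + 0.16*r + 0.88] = 4.26*r^2 + 5.58*r + 0.16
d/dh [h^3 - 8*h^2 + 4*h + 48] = 3*h^2 - 16*h + 4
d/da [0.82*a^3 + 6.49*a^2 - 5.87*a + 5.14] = 2.46*a^2 + 12.98*a - 5.87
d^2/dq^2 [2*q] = 0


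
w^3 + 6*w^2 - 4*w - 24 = (w - 2)*(w + 2)*(w + 6)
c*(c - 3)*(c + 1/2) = c^3 - 5*c^2/2 - 3*c/2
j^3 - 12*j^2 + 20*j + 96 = (j - 8)*(j - 6)*(j + 2)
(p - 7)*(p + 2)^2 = p^3 - 3*p^2 - 24*p - 28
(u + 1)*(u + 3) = u^2 + 4*u + 3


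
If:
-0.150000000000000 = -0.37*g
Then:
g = 0.41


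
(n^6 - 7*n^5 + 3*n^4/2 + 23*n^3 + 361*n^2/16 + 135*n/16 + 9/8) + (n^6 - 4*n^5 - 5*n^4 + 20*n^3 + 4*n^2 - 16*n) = 2*n^6 - 11*n^5 - 7*n^4/2 + 43*n^3 + 425*n^2/16 - 121*n/16 + 9/8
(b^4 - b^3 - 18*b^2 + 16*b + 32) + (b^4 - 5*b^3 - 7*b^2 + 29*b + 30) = 2*b^4 - 6*b^3 - 25*b^2 + 45*b + 62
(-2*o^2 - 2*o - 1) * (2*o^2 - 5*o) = -4*o^4 + 6*o^3 + 8*o^2 + 5*o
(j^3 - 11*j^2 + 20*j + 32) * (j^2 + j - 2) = j^5 - 10*j^4 + 7*j^3 + 74*j^2 - 8*j - 64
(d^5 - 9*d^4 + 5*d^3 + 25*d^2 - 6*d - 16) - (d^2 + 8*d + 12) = d^5 - 9*d^4 + 5*d^3 + 24*d^2 - 14*d - 28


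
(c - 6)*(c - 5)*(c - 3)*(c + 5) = c^4 - 9*c^3 - 7*c^2 + 225*c - 450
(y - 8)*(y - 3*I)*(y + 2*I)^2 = y^4 - 8*y^3 + I*y^3 + 8*y^2 - 8*I*y^2 - 64*y + 12*I*y - 96*I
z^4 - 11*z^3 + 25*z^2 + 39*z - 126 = (z - 7)*(z - 3)^2*(z + 2)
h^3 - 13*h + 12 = (h - 3)*(h - 1)*(h + 4)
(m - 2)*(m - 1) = m^2 - 3*m + 2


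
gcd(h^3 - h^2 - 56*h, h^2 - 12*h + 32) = h - 8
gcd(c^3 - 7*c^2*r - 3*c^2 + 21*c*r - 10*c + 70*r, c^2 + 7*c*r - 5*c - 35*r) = c - 5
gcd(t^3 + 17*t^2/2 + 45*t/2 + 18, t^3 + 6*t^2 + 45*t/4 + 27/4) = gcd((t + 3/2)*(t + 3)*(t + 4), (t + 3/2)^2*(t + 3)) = t^2 + 9*t/2 + 9/2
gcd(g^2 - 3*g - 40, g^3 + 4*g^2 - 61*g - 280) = g^2 - 3*g - 40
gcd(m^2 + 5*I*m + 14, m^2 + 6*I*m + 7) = m + 7*I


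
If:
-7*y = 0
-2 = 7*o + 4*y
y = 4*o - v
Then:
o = -2/7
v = -8/7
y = 0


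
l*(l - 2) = l^2 - 2*l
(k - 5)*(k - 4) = k^2 - 9*k + 20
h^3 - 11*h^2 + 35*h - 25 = (h - 5)^2*(h - 1)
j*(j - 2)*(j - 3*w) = j^3 - 3*j^2*w - 2*j^2 + 6*j*w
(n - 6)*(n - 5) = n^2 - 11*n + 30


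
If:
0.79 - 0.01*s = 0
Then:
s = 79.00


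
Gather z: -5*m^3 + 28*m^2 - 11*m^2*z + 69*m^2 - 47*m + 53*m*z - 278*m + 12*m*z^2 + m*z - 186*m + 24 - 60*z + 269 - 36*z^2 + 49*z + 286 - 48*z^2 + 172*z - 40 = -5*m^3 + 97*m^2 - 511*m + z^2*(12*m - 84) + z*(-11*m^2 + 54*m + 161) + 539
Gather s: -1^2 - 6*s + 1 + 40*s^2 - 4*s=40*s^2 - 10*s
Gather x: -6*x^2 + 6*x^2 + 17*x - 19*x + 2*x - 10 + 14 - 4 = 0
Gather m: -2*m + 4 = 4 - 2*m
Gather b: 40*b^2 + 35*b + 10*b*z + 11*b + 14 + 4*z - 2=40*b^2 + b*(10*z + 46) + 4*z + 12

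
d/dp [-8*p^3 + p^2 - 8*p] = -24*p^2 + 2*p - 8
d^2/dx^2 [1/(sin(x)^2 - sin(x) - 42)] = (4*sin(x)^4 - 3*sin(x)^3 + 163*sin(x)^2 - 36*sin(x) - 86)/(sin(x) + cos(x)^2 + 41)^3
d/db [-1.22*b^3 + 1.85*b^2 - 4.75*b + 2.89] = -3.66*b^2 + 3.7*b - 4.75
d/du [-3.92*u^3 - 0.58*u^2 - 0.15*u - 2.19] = -11.76*u^2 - 1.16*u - 0.15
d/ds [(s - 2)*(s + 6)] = 2*s + 4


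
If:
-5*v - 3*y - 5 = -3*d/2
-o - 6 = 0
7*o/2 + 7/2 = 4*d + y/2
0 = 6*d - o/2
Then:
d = -1/2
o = -6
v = 349/20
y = -31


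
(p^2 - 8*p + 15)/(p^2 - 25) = (p - 3)/(p + 5)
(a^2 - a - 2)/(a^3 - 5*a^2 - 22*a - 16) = (a - 2)/(a^2 - 6*a - 16)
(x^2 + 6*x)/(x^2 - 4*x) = (x + 6)/(x - 4)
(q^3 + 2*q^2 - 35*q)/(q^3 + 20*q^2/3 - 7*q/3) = 3*(q - 5)/(3*q - 1)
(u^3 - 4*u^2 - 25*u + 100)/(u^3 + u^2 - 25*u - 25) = (u - 4)/(u + 1)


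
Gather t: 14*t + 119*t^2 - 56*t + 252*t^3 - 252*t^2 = 252*t^3 - 133*t^2 - 42*t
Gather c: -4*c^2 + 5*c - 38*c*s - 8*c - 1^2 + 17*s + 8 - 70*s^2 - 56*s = -4*c^2 + c*(-38*s - 3) - 70*s^2 - 39*s + 7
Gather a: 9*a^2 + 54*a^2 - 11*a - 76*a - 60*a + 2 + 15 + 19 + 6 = 63*a^2 - 147*a + 42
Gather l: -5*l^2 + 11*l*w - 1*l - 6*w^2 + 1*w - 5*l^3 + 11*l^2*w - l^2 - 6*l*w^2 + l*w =-5*l^3 + l^2*(11*w - 6) + l*(-6*w^2 + 12*w - 1) - 6*w^2 + w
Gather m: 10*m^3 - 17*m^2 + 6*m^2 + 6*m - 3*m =10*m^3 - 11*m^2 + 3*m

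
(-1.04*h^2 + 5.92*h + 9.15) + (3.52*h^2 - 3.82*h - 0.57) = 2.48*h^2 + 2.1*h + 8.58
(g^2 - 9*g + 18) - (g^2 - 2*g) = 18 - 7*g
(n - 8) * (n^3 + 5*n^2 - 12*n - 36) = n^4 - 3*n^3 - 52*n^2 + 60*n + 288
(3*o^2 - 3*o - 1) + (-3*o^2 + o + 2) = 1 - 2*o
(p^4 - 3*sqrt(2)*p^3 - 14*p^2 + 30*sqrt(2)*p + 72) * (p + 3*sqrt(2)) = p^5 - 32*p^3 - 12*sqrt(2)*p^2 + 252*p + 216*sqrt(2)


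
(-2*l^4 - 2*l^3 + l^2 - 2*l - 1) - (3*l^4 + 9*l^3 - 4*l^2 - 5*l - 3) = -5*l^4 - 11*l^3 + 5*l^2 + 3*l + 2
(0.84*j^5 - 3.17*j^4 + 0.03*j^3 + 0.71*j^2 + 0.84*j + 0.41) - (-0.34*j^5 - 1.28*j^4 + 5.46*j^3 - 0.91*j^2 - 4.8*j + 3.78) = 1.18*j^5 - 1.89*j^4 - 5.43*j^3 + 1.62*j^2 + 5.64*j - 3.37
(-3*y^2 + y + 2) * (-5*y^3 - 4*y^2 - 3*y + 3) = 15*y^5 + 7*y^4 - 5*y^3 - 20*y^2 - 3*y + 6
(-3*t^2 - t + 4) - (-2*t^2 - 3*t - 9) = -t^2 + 2*t + 13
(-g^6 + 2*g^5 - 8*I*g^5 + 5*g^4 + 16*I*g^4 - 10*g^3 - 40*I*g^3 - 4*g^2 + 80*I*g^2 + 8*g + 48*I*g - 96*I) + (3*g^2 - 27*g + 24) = -g^6 + 2*g^5 - 8*I*g^5 + 5*g^4 + 16*I*g^4 - 10*g^3 - 40*I*g^3 - g^2 + 80*I*g^2 - 19*g + 48*I*g + 24 - 96*I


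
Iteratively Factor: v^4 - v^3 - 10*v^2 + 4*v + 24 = (v - 2)*(v^3 + v^2 - 8*v - 12) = (v - 2)*(v + 2)*(v^2 - v - 6) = (v - 2)*(v + 2)^2*(v - 3)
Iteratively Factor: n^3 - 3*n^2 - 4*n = (n - 4)*(n^2 + n) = (n - 4)*(n + 1)*(n)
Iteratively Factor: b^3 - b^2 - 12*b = (b + 3)*(b^2 - 4*b) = b*(b + 3)*(b - 4)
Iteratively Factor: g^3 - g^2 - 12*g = (g + 3)*(g^2 - 4*g) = g*(g + 3)*(g - 4)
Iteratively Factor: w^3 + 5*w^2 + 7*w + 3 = (w + 3)*(w^2 + 2*w + 1) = (w + 1)*(w + 3)*(w + 1)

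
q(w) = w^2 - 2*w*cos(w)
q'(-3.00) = -3.17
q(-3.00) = 3.06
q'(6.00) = 6.73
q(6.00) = 24.48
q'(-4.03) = -13.05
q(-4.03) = 11.16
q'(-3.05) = -3.55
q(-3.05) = 3.23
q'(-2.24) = 0.27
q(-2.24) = 2.24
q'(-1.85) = 0.41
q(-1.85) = 2.40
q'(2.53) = 9.60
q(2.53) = 10.54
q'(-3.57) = -8.29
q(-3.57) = 6.25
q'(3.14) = 8.29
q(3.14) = 16.14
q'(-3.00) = -3.17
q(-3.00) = 3.06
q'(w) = 2*w*sin(w) + 2*w - 2*cos(w)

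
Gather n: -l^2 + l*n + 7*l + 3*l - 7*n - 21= -l^2 + 10*l + n*(l - 7) - 21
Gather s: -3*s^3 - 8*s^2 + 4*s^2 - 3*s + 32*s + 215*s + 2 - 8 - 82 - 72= -3*s^3 - 4*s^2 + 244*s - 160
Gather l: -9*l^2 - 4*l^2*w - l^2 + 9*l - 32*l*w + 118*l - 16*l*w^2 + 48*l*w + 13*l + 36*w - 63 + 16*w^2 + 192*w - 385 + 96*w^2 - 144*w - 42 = l^2*(-4*w - 10) + l*(-16*w^2 + 16*w + 140) + 112*w^2 + 84*w - 490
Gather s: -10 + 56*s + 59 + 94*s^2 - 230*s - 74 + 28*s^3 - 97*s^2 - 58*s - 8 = 28*s^3 - 3*s^2 - 232*s - 33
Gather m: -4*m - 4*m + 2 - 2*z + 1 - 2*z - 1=-8*m - 4*z + 2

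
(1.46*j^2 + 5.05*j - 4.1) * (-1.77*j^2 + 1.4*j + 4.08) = -2.5842*j^4 - 6.8945*j^3 + 20.2838*j^2 + 14.864*j - 16.728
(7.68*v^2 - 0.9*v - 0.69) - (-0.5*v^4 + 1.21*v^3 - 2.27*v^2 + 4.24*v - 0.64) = 0.5*v^4 - 1.21*v^3 + 9.95*v^2 - 5.14*v - 0.0499999999999999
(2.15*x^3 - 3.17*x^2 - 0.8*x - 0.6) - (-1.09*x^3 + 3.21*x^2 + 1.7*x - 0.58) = 3.24*x^3 - 6.38*x^2 - 2.5*x - 0.02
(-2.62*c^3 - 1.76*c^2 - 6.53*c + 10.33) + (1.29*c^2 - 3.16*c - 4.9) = -2.62*c^3 - 0.47*c^2 - 9.69*c + 5.43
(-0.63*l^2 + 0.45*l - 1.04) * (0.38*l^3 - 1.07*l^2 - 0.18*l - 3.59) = -0.2394*l^5 + 0.8451*l^4 - 0.7633*l^3 + 3.2935*l^2 - 1.4283*l + 3.7336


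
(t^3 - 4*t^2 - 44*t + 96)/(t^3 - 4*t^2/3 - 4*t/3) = 3*(t^2 - 2*t - 48)/(t*(3*t + 2))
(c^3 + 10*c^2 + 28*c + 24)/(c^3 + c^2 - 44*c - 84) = (c + 2)/(c - 7)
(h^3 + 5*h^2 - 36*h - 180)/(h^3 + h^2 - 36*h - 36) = (h + 5)/(h + 1)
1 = 1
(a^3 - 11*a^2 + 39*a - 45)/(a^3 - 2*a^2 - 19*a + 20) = (a^2 - 6*a + 9)/(a^2 + 3*a - 4)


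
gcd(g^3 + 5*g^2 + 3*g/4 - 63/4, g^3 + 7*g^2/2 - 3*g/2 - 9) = g^2 + 3*g/2 - 9/2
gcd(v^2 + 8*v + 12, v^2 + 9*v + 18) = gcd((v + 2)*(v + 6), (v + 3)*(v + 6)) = v + 6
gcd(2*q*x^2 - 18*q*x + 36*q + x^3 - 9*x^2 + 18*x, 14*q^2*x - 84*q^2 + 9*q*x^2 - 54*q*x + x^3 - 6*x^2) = 2*q*x - 12*q + x^2 - 6*x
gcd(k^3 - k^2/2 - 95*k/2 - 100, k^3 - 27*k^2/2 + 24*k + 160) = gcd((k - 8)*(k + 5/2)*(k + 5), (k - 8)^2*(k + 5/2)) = k^2 - 11*k/2 - 20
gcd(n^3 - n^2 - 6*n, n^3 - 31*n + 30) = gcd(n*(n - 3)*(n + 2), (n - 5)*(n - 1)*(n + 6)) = 1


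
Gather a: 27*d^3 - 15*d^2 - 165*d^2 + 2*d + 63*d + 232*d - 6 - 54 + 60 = 27*d^3 - 180*d^2 + 297*d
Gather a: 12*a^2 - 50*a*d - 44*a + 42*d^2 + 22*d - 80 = 12*a^2 + a*(-50*d - 44) + 42*d^2 + 22*d - 80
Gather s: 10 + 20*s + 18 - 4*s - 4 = 16*s + 24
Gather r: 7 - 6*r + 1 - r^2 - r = -r^2 - 7*r + 8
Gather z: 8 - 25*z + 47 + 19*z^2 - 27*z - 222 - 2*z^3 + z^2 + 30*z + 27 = -2*z^3 + 20*z^2 - 22*z - 140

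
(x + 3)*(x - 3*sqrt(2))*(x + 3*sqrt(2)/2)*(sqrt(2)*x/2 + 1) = sqrt(2)*x^4/2 - x^3/2 + 3*sqrt(2)*x^3/2 - 6*sqrt(2)*x^2 - 3*x^2/2 - 18*sqrt(2)*x - 9*x - 27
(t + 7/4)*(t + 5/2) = t^2 + 17*t/4 + 35/8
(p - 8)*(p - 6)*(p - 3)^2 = p^4 - 20*p^3 + 141*p^2 - 414*p + 432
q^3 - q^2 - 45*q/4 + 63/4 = (q - 3)*(q - 3/2)*(q + 7/2)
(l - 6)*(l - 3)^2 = l^3 - 12*l^2 + 45*l - 54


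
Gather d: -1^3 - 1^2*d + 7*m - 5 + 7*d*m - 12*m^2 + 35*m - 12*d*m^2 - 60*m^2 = d*(-12*m^2 + 7*m - 1) - 72*m^2 + 42*m - 6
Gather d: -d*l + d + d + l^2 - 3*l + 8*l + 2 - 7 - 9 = d*(2 - l) + l^2 + 5*l - 14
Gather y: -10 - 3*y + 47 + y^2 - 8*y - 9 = y^2 - 11*y + 28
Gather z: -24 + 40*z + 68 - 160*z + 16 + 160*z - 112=40*z - 52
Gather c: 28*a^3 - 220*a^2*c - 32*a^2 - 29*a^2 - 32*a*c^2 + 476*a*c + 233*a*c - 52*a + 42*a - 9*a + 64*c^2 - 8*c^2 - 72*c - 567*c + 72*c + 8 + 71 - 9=28*a^3 - 61*a^2 - 19*a + c^2*(56 - 32*a) + c*(-220*a^2 + 709*a - 567) + 70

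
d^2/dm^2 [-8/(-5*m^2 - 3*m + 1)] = 16*(-25*m^2 - 15*m + (10*m + 3)^2 + 5)/(5*m^2 + 3*m - 1)^3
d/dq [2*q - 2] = 2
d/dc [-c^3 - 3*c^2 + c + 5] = -3*c^2 - 6*c + 1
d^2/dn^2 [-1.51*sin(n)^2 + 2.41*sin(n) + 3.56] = -2.41*sin(n) - 3.02*cos(2*n)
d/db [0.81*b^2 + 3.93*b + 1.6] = 1.62*b + 3.93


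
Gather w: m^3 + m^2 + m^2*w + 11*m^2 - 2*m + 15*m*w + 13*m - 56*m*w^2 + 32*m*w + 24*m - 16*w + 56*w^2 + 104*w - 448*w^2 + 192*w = m^3 + 12*m^2 + 35*m + w^2*(-56*m - 392) + w*(m^2 + 47*m + 280)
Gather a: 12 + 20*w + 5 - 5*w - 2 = 15*w + 15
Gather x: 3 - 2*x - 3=-2*x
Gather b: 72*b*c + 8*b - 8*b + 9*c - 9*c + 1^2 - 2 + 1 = 72*b*c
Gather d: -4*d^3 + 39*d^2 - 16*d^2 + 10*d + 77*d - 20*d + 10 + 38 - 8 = -4*d^3 + 23*d^2 + 67*d + 40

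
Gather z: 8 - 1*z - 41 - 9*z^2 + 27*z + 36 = -9*z^2 + 26*z + 3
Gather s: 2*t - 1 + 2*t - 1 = 4*t - 2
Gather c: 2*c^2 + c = 2*c^2 + c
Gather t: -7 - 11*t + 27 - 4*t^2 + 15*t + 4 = -4*t^2 + 4*t + 24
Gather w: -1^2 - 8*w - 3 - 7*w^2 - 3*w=-7*w^2 - 11*w - 4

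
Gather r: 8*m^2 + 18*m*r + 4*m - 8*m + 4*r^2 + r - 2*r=8*m^2 - 4*m + 4*r^2 + r*(18*m - 1)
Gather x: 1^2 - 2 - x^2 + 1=-x^2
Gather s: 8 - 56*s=8 - 56*s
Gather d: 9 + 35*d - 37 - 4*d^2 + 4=-4*d^2 + 35*d - 24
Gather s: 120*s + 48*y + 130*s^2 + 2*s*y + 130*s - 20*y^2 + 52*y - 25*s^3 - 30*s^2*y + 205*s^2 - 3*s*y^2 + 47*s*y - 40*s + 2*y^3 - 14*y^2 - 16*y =-25*s^3 + s^2*(335 - 30*y) + s*(-3*y^2 + 49*y + 210) + 2*y^3 - 34*y^2 + 84*y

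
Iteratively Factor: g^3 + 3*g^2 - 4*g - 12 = (g + 2)*(g^2 + g - 6) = (g + 2)*(g + 3)*(g - 2)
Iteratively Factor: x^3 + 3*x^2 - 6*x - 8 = (x - 2)*(x^2 + 5*x + 4) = (x - 2)*(x + 4)*(x + 1)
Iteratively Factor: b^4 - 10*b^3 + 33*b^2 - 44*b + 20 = (b - 2)*(b^3 - 8*b^2 + 17*b - 10) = (b - 2)*(b - 1)*(b^2 - 7*b + 10) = (b - 2)^2*(b - 1)*(b - 5)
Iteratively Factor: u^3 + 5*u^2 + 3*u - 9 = (u + 3)*(u^2 + 2*u - 3) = (u - 1)*(u + 3)*(u + 3)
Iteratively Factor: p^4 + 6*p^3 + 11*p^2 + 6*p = (p + 2)*(p^3 + 4*p^2 + 3*p) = (p + 2)*(p + 3)*(p^2 + p) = (p + 1)*(p + 2)*(p + 3)*(p)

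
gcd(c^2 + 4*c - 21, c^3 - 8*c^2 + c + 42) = c - 3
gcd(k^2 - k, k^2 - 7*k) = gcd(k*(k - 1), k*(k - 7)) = k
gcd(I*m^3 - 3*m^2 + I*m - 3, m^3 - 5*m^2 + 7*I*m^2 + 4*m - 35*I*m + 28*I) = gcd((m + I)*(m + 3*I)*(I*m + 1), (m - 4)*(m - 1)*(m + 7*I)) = 1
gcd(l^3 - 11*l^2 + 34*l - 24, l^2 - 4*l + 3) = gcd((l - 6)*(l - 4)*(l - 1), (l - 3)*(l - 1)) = l - 1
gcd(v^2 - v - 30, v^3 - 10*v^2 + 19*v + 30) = v - 6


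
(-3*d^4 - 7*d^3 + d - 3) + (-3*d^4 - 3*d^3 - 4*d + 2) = -6*d^4 - 10*d^3 - 3*d - 1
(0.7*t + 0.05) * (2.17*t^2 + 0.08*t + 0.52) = 1.519*t^3 + 0.1645*t^2 + 0.368*t + 0.026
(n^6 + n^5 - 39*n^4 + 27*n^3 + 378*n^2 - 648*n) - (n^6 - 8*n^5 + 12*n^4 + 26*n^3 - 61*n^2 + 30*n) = 9*n^5 - 51*n^4 + n^3 + 439*n^2 - 678*n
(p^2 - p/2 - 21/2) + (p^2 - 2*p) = 2*p^2 - 5*p/2 - 21/2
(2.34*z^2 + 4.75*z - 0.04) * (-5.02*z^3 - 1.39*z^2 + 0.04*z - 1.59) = -11.7468*z^5 - 27.0976*z^4 - 6.3081*z^3 - 3.475*z^2 - 7.5541*z + 0.0636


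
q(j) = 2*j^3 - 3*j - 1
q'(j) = 6*j^2 - 3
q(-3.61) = -84.26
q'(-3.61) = 75.19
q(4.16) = 130.50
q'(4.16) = 100.83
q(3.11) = 49.83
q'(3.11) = 55.03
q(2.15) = 12.43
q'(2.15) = 24.74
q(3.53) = 76.38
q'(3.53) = 71.77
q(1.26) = -0.78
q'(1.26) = 6.53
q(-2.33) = -19.31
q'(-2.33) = 29.57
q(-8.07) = -1027.91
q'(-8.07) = 387.75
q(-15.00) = -6706.00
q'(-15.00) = 1347.00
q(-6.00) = -415.00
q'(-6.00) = 213.00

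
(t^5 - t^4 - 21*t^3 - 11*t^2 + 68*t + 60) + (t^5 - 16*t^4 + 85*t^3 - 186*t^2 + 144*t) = 2*t^5 - 17*t^4 + 64*t^3 - 197*t^2 + 212*t + 60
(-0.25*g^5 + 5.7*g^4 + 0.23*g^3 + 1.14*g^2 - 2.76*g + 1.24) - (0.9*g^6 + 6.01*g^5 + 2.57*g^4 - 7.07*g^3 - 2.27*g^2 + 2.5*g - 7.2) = -0.9*g^6 - 6.26*g^5 + 3.13*g^4 + 7.3*g^3 + 3.41*g^2 - 5.26*g + 8.44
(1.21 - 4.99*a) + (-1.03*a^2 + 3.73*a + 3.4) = -1.03*a^2 - 1.26*a + 4.61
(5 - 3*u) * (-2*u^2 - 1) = 6*u^3 - 10*u^2 + 3*u - 5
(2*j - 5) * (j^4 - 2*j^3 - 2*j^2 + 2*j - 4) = 2*j^5 - 9*j^4 + 6*j^3 + 14*j^2 - 18*j + 20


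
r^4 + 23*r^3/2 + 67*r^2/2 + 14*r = r*(r + 1/2)*(r + 4)*(r + 7)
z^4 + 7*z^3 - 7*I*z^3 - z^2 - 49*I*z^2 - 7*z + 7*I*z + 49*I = (z + 7)*(z - 7*I)*(-I*z - I)*(I*z - I)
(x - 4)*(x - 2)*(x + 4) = x^3 - 2*x^2 - 16*x + 32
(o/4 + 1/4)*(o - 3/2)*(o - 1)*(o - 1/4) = o^4/4 - 7*o^3/16 - 5*o^2/32 + 7*o/16 - 3/32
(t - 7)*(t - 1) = t^2 - 8*t + 7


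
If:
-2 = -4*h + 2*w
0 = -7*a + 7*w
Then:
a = w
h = w/2 + 1/2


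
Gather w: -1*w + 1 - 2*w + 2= 3 - 3*w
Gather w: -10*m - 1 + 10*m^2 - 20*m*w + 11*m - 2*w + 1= 10*m^2 + m + w*(-20*m - 2)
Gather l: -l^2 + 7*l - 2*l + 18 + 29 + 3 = -l^2 + 5*l + 50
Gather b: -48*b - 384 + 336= -48*b - 48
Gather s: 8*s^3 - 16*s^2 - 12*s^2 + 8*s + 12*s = 8*s^3 - 28*s^2 + 20*s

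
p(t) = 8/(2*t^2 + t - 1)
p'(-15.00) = 0.00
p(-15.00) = 0.02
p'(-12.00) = 0.00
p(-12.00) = 0.03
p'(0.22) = -32.22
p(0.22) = -11.71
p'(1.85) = -1.13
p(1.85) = 1.04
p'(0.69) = -72.94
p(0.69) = 12.46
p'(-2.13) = 1.70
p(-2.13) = 1.35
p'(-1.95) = 2.51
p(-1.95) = 1.72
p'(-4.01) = 0.16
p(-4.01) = 0.29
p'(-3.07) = 0.41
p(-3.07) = 0.54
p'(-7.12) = 0.03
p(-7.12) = 0.09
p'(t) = 8*(-4*t - 1)/(2*t^2 + t - 1)^2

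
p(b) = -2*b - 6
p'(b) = -2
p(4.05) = -14.10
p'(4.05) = -2.00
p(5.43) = -16.86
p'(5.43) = -2.00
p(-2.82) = -0.36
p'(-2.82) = -2.00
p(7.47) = -20.94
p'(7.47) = -2.00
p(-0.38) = -5.24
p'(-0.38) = -2.00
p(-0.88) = -4.24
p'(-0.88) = -2.00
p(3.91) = -13.82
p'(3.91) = -2.00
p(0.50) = -7.00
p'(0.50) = -2.00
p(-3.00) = 0.00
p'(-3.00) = -2.00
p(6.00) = -18.00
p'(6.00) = -2.00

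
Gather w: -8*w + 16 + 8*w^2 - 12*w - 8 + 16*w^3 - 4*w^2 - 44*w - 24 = 16*w^3 + 4*w^2 - 64*w - 16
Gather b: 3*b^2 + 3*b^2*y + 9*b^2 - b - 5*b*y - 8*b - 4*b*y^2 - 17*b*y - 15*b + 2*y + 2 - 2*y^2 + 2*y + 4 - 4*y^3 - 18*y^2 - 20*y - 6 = b^2*(3*y + 12) + b*(-4*y^2 - 22*y - 24) - 4*y^3 - 20*y^2 - 16*y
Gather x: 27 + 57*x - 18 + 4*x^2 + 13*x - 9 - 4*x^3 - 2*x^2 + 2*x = -4*x^3 + 2*x^2 + 72*x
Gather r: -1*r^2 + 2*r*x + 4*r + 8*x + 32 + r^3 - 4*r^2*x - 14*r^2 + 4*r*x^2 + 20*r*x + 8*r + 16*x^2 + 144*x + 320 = r^3 + r^2*(-4*x - 15) + r*(4*x^2 + 22*x + 12) + 16*x^2 + 152*x + 352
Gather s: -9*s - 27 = -9*s - 27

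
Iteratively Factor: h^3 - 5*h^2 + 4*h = (h - 1)*(h^2 - 4*h) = (h - 4)*(h - 1)*(h)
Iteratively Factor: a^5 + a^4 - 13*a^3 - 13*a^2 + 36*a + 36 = (a + 1)*(a^4 - 13*a^2 + 36) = (a - 3)*(a + 1)*(a^3 + 3*a^2 - 4*a - 12) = (a - 3)*(a - 2)*(a + 1)*(a^2 + 5*a + 6) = (a - 3)*(a - 2)*(a + 1)*(a + 3)*(a + 2)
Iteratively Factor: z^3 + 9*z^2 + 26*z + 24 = (z + 2)*(z^2 + 7*z + 12) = (z + 2)*(z + 3)*(z + 4)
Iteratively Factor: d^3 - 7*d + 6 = (d - 1)*(d^2 + d - 6) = (d - 1)*(d + 3)*(d - 2)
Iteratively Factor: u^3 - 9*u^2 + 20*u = (u)*(u^2 - 9*u + 20) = u*(u - 4)*(u - 5)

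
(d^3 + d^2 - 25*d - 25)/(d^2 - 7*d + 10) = (d^2 + 6*d + 5)/(d - 2)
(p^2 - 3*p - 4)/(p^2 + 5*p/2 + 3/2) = 2*(p - 4)/(2*p + 3)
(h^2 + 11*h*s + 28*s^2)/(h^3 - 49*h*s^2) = (-h - 4*s)/(h*(-h + 7*s))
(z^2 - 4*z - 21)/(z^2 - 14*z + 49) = (z + 3)/(z - 7)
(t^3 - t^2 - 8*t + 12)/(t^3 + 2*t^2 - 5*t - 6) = (t - 2)/(t + 1)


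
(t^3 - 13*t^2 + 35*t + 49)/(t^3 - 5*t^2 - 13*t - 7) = (t - 7)/(t + 1)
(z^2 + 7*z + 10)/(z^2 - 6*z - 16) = (z + 5)/(z - 8)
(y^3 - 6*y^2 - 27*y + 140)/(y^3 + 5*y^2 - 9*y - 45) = (y^2 - 11*y + 28)/(y^2 - 9)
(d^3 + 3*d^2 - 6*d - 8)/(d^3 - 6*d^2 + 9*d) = (d^3 + 3*d^2 - 6*d - 8)/(d*(d^2 - 6*d + 9))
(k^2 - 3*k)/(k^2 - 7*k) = (k - 3)/(k - 7)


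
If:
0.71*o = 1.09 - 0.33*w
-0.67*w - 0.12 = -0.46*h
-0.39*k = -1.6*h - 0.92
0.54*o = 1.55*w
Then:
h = 0.93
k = 6.18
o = 1.32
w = 0.46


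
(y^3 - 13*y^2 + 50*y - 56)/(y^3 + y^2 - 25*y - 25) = (y^3 - 13*y^2 + 50*y - 56)/(y^3 + y^2 - 25*y - 25)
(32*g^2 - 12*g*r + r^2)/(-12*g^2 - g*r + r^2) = (-8*g + r)/(3*g + r)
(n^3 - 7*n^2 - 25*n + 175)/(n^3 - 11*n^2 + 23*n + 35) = (n + 5)/(n + 1)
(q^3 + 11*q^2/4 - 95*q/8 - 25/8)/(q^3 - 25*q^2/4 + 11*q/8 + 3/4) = (2*q^2 + 5*q - 25)/(2*q^2 - 13*q + 6)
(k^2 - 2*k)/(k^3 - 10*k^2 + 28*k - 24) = k/(k^2 - 8*k + 12)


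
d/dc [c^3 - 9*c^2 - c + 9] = 3*c^2 - 18*c - 1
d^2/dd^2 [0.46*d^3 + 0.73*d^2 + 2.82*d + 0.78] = 2.76*d + 1.46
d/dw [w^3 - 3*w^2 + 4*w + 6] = 3*w^2 - 6*w + 4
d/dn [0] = 0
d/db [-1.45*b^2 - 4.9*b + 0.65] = -2.9*b - 4.9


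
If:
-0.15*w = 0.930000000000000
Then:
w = -6.20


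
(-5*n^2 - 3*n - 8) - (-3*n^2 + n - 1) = -2*n^2 - 4*n - 7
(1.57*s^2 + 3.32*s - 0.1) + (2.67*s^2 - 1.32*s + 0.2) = 4.24*s^2 + 2.0*s + 0.1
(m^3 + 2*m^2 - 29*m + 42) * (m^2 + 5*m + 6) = m^5 + 7*m^4 - 13*m^3 - 91*m^2 + 36*m + 252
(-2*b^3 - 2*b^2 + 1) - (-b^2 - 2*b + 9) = -2*b^3 - b^2 + 2*b - 8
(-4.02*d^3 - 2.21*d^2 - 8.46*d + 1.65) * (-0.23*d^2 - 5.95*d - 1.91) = 0.9246*d^5 + 24.4273*d^4 + 22.7735*d^3 + 54.1786*d^2 + 6.3411*d - 3.1515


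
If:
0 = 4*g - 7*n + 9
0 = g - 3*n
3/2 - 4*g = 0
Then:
No Solution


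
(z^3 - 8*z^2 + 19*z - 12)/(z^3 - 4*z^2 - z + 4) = (z - 3)/(z + 1)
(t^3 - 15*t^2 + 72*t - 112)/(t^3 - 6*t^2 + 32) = (t - 7)/(t + 2)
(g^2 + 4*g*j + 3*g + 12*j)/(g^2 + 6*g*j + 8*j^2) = (g + 3)/(g + 2*j)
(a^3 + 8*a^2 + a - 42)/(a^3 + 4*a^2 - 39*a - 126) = (a - 2)/(a - 6)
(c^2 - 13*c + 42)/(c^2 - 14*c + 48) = (c - 7)/(c - 8)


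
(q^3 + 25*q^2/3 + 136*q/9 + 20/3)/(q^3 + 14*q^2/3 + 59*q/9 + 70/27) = 3*(q + 6)/(3*q + 7)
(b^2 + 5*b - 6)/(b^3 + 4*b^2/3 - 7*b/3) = 3*(b + 6)/(b*(3*b + 7))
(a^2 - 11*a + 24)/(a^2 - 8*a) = (a - 3)/a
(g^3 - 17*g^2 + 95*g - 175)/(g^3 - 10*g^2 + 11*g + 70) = (g - 5)/(g + 2)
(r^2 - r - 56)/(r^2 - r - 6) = (-r^2 + r + 56)/(-r^2 + r + 6)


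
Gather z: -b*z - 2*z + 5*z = z*(3 - b)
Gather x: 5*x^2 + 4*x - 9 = 5*x^2 + 4*x - 9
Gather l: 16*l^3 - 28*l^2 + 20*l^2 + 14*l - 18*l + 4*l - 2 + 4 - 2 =16*l^3 - 8*l^2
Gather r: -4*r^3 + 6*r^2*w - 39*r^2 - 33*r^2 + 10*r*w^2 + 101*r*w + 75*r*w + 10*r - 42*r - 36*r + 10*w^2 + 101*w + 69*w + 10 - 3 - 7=-4*r^3 + r^2*(6*w - 72) + r*(10*w^2 + 176*w - 68) + 10*w^2 + 170*w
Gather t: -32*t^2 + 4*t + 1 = -32*t^2 + 4*t + 1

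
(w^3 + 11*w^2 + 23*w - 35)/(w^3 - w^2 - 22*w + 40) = (w^2 + 6*w - 7)/(w^2 - 6*w + 8)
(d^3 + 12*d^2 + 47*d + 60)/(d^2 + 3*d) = d + 9 + 20/d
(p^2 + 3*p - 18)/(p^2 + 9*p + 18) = (p - 3)/(p + 3)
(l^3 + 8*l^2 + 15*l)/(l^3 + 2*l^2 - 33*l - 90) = l/(l - 6)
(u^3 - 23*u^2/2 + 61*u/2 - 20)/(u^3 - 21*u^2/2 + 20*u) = (u - 1)/u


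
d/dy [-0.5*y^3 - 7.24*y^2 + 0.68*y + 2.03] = -1.5*y^2 - 14.48*y + 0.68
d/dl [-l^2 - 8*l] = -2*l - 8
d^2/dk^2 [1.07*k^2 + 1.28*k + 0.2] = 2.14000000000000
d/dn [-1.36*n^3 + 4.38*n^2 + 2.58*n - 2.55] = -4.08*n^2 + 8.76*n + 2.58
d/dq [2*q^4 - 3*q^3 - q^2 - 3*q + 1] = 8*q^3 - 9*q^2 - 2*q - 3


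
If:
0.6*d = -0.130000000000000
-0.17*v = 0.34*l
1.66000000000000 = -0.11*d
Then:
No Solution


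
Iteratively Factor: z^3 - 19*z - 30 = (z + 2)*(z^2 - 2*z - 15) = (z + 2)*(z + 3)*(z - 5)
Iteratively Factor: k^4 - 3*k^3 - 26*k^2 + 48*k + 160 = (k - 5)*(k^3 + 2*k^2 - 16*k - 32) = (k - 5)*(k + 4)*(k^2 - 2*k - 8) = (k - 5)*(k + 2)*(k + 4)*(k - 4)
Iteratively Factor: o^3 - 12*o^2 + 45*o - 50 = (o - 5)*(o^2 - 7*o + 10) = (o - 5)*(o - 2)*(o - 5)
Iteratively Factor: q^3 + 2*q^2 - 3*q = (q + 3)*(q^2 - q) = (q - 1)*(q + 3)*(q)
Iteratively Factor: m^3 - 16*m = (m - 4)*(m^2 + 4*m) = (m - 4)*(m + 4)*(m)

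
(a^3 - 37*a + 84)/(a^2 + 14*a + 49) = (a^2 - 7*a + 12)/(a + 7)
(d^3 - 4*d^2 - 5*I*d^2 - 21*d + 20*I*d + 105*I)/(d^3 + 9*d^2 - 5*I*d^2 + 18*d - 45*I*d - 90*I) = (d - 7)/(d + 6)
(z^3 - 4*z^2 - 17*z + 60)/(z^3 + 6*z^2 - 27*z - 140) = (z - 3)/(z + 7)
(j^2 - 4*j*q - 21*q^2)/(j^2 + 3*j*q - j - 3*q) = (j - 7*q)/(j - 1)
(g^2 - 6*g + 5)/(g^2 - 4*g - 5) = (g - 1)/(g + 1)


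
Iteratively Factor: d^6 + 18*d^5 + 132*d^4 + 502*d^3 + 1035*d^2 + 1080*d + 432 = (d + 3)*(d^5 + 15*d^4 + 87*d^3 + 241*d^2 + 312*d + 144) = (d + 3)*(d + 4)*(d^4 + 11*d^3 + 43*d^2 + 69*d + 36) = (d + 3)^2*(d + 4)*(d^3 + 8*d^2 + 19*d + 12) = (d + 3)^3*(d + 4)*(d^2 + 5*d + 4) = (d + 1)*(d + 3)^3*(d + 4)*(d + 4)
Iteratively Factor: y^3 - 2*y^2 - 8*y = (y + 2)*(y^2 - 4*y) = y*(y + 2)*(y - 4)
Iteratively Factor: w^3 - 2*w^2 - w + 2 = (w - 2)*(w^2 - 1) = (w - 2)*(w + 1)*(w - 1)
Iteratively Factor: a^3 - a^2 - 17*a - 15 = (a - 5)*(a^2 + 4*a + 3) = (a - 5)*(a + 1)*(a + 3)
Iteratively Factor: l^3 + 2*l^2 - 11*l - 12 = (l + 4)*(l^2 - 2*l - 3) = (l + 1)*(l + 4)*(l - 3)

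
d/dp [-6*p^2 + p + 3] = 1 - 12*p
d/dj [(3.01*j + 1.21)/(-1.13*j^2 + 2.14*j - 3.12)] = (3.4013*j^2 + 2.7346*j - 11.9806)/(1.2769*j^4 - 4.8364*j^3 + 11.6308*j^2 - 13.3536*j + 9.7344)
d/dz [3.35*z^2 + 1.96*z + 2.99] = 6.7*z + 1.96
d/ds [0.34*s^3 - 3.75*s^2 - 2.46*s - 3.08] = 1.02*s^2 - 7.5*s - 2.46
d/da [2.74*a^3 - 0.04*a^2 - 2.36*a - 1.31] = 8.22*a^2 - 0.08*a - 2.36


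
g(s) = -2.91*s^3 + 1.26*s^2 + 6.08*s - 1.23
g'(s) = -8.73*s^2 + 2.52*s + 6.08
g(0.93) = 3.17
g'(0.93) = 0.87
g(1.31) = 2.36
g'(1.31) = -5.60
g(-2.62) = 43.83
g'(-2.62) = -60.45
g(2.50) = -23.62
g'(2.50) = -42.18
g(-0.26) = -2.67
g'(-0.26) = 4.83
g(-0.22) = -2.48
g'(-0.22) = 5.10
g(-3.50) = 117.69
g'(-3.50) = -109.68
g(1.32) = 2.30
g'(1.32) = -5.80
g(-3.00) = 70.44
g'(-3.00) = -80.05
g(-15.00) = 10012.32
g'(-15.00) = -1995.97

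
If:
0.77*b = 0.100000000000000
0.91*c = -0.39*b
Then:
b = 0.13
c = -0.06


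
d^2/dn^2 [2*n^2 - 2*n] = 4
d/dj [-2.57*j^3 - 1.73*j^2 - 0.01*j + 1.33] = -7.71*j^2 - 3.46*j - 0.01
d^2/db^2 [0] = 0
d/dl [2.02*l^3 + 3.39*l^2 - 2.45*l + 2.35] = 6.06*l^2 + 6.78*l - 2.45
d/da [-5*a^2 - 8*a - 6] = -10*a - 8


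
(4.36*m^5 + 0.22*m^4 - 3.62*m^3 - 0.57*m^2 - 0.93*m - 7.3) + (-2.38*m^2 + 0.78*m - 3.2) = 4.36*m^5 + 0.22*m^4 - 3.62*m^3 - 2.95*m^2 - 0.15*m - 10.5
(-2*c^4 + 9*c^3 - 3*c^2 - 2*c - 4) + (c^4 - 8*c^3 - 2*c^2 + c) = -c^4 + c^3 - 5*c^2 - c - 4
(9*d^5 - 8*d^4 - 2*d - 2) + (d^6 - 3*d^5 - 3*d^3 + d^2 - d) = d^6 + 6*d^5 - 8*d^4 - 3*d^3 + d^2 - 3*d - 2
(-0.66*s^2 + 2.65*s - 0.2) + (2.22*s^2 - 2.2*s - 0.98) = 1.56*s^2 + 0.45*s - 1.18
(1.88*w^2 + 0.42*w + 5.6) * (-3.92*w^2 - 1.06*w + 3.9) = -7.3696*w^4 - 3.6392*w^3 - 15.0652*w^2 - 4.298*w + 21.84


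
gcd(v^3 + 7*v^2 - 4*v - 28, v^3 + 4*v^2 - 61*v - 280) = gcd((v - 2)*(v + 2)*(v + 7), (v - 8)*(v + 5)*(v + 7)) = v + 7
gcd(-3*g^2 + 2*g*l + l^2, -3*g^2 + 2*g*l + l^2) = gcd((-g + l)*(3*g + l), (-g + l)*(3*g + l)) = 3*g^2 - 2*g*l - l^2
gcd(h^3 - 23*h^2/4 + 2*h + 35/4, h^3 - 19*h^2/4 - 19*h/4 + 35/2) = h^2 - 27*h/4 + 35/4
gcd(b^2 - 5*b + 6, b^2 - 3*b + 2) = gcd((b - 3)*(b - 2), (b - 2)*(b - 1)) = b - 2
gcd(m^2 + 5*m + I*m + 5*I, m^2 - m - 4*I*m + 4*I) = 1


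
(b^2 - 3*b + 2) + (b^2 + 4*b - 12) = 2*b^2 + b - 10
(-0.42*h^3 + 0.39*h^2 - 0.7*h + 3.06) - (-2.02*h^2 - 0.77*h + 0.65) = -0.42*h^3 + 2.41*h^2 + 0.0700000000000001*h + 2.41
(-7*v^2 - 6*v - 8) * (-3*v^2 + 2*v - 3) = 21*v^4 + 4*v^3 + 33*v^2 + 2*v + 24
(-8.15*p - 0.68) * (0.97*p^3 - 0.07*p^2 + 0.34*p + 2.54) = -7.9055*p^4 - 0.0891*p^3 - 2.7234*p^2 - 20.9322*p - 1.7272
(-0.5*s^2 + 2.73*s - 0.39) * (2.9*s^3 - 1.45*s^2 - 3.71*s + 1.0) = -1.45*s^5 + 8.642*s^4 - 3.2345*s^3 - 10.0628*s^2 + 4.1769*s - 0.39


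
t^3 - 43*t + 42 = (t - 6)*(t - 1)*(t + 7)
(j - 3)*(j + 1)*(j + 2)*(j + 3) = j^4 + 3*j^3 - 7*j^2 - 27*j - 18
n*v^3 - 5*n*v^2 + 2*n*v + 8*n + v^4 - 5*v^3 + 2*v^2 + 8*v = (n + v)*(v - 4)*(v - 2)*(v + 1)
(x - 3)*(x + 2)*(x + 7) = x^3 + 6*x^2 - 13*x - 42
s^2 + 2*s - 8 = (s - 2)*(s + 4)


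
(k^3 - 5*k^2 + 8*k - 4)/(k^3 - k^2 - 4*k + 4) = (k - 2)/(k + 2)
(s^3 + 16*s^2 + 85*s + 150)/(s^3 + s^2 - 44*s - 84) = (s^2 + 10*s + 25)/(s^2 - 5*s - 14)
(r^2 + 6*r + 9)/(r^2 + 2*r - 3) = (r + 3)/(r - 1)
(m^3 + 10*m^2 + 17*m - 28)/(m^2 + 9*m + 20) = (m^2 + 6*m - 7)/(m + 5)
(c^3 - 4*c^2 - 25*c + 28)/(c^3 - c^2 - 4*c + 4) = (c^2 - 3*c - 28)/(c^2 - 4)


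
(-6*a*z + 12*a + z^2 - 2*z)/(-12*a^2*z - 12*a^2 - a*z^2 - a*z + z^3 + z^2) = (6*a*z - 12*a - z^2 + 2*z)/(12*a^2*z + 12*a^2 + a*z^2 + a*z - z^3 - z^2)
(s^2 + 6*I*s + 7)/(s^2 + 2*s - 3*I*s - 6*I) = (s^2 + 6*I*s + 7)/(s^2 + s*(2 - 3*I) - 6*I)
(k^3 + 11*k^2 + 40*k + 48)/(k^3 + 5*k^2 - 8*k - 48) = (k + 3)/(k - 3)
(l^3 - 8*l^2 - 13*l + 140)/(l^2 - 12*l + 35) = l + 4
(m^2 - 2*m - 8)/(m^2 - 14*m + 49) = (m^2 - 2*m - 8)/(m^2 - 14*m + 49)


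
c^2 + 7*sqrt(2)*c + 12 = (c + sqrt(2))*(c + 6*sqrt(2))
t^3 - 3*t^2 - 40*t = t*(t - 8)*(t + 5)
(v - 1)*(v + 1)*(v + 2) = v^3 + 2*v^2 - v - 2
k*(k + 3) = k^2 + 3*k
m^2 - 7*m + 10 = (m - 5)*(m - 2)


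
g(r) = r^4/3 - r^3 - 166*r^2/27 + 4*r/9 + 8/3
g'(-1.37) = 8.23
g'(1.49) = -20.13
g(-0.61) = 0.38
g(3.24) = -57.71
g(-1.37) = -5.74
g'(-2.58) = -10.70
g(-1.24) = -4.64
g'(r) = 4*r^3/3 - 3*r^2 - 332*r/27 + 4/9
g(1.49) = -11.99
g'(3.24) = -25.54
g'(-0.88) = 8.03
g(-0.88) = -1.60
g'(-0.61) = 6.53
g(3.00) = -51.33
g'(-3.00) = -25.67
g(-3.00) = 0.00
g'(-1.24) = 8.54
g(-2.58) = -7.46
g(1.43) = -10.80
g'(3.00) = -27.44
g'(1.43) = -19.38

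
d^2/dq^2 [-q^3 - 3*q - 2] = -6*q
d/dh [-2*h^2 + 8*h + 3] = 8 - 4*h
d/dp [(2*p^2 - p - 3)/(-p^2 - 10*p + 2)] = (-21*p^2 + 2*p - 32)/(p^4 + 20*p^3 + 96*p^2 - 40*p + 4)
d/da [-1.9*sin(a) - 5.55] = -1.9*cos(a)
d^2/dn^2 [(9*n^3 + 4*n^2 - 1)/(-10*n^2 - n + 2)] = 2*(-149*n^3 + 114*n^2 - 78*n + 5)/(1000*n^6 + 300*n^5 - 570*n^4 - 119*n^3 + 114*n^2 + 12*n - 8)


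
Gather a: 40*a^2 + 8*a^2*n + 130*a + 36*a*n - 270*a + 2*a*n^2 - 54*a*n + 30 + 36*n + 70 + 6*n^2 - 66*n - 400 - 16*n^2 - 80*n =a^2*(8*n + 40) + a*(2*n^2 - 18*n - 140) - 10*n^2 - 110*n - 300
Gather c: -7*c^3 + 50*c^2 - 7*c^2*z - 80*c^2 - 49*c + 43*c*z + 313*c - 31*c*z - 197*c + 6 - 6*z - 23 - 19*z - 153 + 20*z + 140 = -7*c^3 + c^2*(-7*z - 30) + c*(12*z + 67) - 5*z - 30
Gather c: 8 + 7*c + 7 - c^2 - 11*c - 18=-c^2 - 4*c - 3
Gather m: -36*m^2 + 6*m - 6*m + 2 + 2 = 4 - 36*m^2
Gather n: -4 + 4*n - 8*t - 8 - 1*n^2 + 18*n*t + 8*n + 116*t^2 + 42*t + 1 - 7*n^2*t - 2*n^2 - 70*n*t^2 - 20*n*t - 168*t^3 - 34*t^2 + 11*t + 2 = n^2*(-7*t - 3) + n*(-70*t^2 - 2*t + 12) - 168*t^3 + 82*t^2 + 45*t - 9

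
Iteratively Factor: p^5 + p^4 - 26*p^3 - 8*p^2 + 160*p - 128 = (p - 4)*(p^4 + 5*p^3 - 6*p^2 - 32*p + 32) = (p - 4)*(p + 4)*(p^3 + p^2 - 10*p + 8) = (p - 4)*(p - 1)*(p + 4)*(p^2 + 2*p - 8) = (p - 4)*(p - 1)*(p + 4)^2*(p - 2)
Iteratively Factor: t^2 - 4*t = (t - 4)*(t)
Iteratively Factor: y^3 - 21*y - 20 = (y + 4)*(y^2 - 4*y - 5) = (y - 5)*(y + 4)*(y + 1)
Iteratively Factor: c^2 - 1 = (c - 1)*(c + 1)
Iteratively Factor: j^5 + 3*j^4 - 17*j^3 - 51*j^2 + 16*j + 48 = (j + 4)*(j^4 - j^3 - 13*j^2 + j + 12) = (j + 3)*(j + 4)*(j^3 - 4*j^2 - j + 4) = (j - 1)*(j + 3)*(j + 4)*(j^2 - 3*j - 4) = (j - 4)*(j - 1)*(j + 3)*(j + 4)*(j + 1)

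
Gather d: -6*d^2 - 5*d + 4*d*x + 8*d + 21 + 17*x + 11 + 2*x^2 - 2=-6*d^2 + d*(4*x + 3) + 2*x^2 + 17*x + 30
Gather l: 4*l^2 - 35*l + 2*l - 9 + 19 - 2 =4*l^2 - 33*l + 8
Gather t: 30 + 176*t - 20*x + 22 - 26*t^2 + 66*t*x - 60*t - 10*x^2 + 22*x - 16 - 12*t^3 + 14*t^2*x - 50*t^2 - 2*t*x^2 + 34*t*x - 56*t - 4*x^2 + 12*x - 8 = -12*t^3 + t^2*(14*x - 76) + t*(-2*x^2 + 100*x + 60) - 14*x^2 + 14*x + 28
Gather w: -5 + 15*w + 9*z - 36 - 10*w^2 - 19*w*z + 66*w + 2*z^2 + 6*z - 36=-10*w^2 + w*(81 - 19*z) + 2*z^2 + 15*z - 77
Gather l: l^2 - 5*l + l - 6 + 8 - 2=l^2 - 4*l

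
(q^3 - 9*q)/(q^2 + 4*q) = (q^2 - 9)/(q + 4)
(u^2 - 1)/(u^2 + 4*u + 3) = (u - 1)/(u + 3)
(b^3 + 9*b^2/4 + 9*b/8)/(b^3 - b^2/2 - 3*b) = (b + 3/4)/(b - 2)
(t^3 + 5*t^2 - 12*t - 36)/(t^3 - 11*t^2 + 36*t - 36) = (t^2 + 8*t + 12)/(t^2 - 8*t + 12)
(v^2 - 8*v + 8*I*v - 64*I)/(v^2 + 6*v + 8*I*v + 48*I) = (v - 8)/(v + 6)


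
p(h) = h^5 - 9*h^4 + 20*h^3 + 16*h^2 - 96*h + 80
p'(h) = 5*h^4 - 36*h^3 + 60*h^2 + 32*h - 96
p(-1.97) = 13.08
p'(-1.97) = 424.35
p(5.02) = 3.87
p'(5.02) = 197.75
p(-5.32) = -13438.51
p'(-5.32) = 10857.51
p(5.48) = 151.31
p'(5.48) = 465.91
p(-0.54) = 132.55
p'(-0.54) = -89.69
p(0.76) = 22.31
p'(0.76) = -51.16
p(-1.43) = 147.90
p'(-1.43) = 107.11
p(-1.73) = 94.30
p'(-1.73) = 259.40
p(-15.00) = -1277380.00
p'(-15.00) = 387549.00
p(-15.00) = -1277380.00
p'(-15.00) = 387549.00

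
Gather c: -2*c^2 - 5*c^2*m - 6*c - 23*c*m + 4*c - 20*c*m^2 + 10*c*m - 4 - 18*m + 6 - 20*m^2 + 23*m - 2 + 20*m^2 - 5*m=c^2*(-5*m - 2) + c*(-20*m^2 - 13*m - 2)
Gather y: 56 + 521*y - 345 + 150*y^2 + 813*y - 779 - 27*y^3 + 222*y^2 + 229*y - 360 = -27*y^3 + 372*y^2 + 1563*y - 1428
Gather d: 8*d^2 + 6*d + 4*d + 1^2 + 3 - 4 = 8*d^2 + 10*d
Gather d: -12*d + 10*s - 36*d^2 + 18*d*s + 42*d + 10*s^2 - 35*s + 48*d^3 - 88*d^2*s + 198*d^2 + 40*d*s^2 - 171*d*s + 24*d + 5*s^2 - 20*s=48*d^3 + d^2*(162 - 88*s) + d*(40*s^2 - 153*s + 54) + 15*s^2 - 45*s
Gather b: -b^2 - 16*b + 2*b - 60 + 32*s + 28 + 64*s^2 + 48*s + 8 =-b^2 - 14*b + 64*s^2 + 80*s - 24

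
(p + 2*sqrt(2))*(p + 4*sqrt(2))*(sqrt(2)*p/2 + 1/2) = sqrt(2)*p^3/2 + 13*p^2/2 + 11*sqrt(2)*p + 8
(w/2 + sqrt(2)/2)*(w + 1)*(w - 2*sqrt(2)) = w^3/2 - sqrt(2)*w^2/2 + w^2/2 - 2*w - sqrt(2)*w/2 - 2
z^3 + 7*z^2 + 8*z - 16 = (z - 1)*(z + 4)^2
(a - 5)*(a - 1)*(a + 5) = a^3 - a^2 - 25*a + 25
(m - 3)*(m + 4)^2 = m^3 + 5*m^2 - 8*m - 48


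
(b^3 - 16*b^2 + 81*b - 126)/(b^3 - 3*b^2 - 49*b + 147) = (b - 6)/(b + 7)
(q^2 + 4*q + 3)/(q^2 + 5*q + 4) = (q + 3)/(q + 4)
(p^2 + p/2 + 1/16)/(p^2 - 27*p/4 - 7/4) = (p + 1/4)/(p - 7)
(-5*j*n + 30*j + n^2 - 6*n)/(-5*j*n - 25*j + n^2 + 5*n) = (n - 6)/(n + 5)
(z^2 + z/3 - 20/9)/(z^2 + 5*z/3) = (z - 4/3)/z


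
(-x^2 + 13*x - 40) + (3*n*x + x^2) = 3*n*x + 13*x - 40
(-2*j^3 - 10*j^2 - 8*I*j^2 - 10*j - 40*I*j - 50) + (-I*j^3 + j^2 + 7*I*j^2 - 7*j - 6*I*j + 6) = -2*j^3 - I*j^3 - 9*j^2 - I*j^2 - 17*j - 46*I*j - 44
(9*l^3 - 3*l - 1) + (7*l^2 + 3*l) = 9*l^3 + 7*l^2 - 1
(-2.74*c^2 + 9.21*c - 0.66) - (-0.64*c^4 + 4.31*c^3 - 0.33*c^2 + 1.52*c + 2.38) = 0.64*c^4 - 4.31*c^3 - 2.41*c^2 + 7.69*c - 3.04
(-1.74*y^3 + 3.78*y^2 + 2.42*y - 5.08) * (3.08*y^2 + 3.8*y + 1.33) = -5.3592*y^5 + 5.0304*y^4 + 19.5034*y^3 - 1.423*y^2 - 16.0854*y - 6.7564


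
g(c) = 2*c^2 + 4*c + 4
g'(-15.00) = -56.00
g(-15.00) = 394.00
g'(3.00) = 16.00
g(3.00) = 34.00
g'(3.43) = 17.72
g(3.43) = 41.25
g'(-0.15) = 3.40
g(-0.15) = 3.44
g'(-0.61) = 1.56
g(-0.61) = 2.30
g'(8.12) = 36.48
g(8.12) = 168.35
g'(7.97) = 35.88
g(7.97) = 162.92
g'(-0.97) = 0.12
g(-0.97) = 2.00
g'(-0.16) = 3.36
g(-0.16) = 3.41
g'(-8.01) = -28.04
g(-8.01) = 100.28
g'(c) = 4*c + 4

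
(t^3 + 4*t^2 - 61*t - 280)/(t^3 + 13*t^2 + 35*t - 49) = (t^2 - 3*t - 40)/(t^2 + 6*t - 7)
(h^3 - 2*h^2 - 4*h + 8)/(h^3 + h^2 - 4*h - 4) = (h - 2)/(h + 1)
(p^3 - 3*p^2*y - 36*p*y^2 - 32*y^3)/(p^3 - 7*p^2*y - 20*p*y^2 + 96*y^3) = (-p - y)/(-p + 3*y)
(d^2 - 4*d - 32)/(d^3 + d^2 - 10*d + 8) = (d - 8)/(d^2 - 3*d + 2)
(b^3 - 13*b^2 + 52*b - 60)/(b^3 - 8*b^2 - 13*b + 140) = (b^2 - 8*b + 12)/(b^2 - 3*b - 28)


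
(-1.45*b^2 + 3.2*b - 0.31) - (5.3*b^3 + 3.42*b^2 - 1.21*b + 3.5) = -5.3*b^3 - 4.87*b^2 + 4.41*b - 3.81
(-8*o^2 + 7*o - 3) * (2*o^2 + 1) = -16*o^4 + 14*o^3 - 14*o^2 + 7*o - 3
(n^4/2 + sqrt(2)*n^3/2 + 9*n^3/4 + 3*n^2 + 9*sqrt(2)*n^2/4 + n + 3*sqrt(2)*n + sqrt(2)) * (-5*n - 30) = -5*n^5/2 - 105*n^4/4 - 5*sqrt(2)*n^4/2 - 165*n^3/2 - 105*sqrt(2)*n^3/4 - 165*sqrt(2)*n^2/2 - 95*n^2 - 95*sqrt(2)*n - 30*n - 30*sqrt(2)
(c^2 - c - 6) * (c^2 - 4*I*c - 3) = c^4 - c^3 - 4*I*c^3 - 9*c^2 + 4*I*c^2 + 3*c + 24*I*c + 18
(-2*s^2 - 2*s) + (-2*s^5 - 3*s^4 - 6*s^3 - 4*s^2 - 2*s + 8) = -2*s^5 - 3*s^4 - 6*s^3 - 6*s^2 - 4*s + 8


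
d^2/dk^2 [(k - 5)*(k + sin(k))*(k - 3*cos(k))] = -k^2*sin(k) + 3*k^2*cos(k) + 17*k*sin(k) + 6*k*sin(2*k) - 11*k*cos(k) + 6*k - 28*sin(k) - 30*sin(2*k) - 16*cos(k) - 6*cos(2*k) - 10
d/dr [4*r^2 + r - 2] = 8*r + 1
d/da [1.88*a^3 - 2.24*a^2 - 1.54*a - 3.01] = 5.64*a^2 - 4.48*a - 1.54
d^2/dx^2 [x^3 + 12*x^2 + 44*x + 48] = 6*x + 24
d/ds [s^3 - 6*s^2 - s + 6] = 3*s^2 - 12*s - 1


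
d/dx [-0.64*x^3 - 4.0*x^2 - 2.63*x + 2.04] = -1.92*x^2 - 8.0*x - 2.63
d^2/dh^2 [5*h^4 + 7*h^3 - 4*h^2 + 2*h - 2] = 60*h^2 + 42*h - 8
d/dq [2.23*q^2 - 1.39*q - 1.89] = 4.46*q - 1.39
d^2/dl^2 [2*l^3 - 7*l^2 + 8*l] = 12*l - 14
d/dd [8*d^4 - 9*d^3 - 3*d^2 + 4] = d*(32*d^2 - 27*d - 6)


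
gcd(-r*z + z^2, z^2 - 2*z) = z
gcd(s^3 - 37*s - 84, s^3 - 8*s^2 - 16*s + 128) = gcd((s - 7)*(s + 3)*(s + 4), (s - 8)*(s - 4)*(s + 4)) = s + 4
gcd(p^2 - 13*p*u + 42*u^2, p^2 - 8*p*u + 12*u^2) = p - 6*u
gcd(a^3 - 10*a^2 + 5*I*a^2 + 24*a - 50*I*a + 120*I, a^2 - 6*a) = a - 6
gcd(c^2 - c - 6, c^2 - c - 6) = c^2 - c - 6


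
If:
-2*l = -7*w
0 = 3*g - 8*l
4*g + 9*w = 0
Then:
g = 0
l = 0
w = 0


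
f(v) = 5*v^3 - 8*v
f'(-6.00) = 532.00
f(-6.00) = -1032.00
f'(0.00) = -8.00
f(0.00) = 0.00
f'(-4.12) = 246.62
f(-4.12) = -316.71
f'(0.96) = 5.82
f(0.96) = -3.26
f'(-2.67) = 98.93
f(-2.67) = -73.81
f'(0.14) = -7.71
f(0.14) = -1.11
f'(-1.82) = 41.69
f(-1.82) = -15.58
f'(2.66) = 98.13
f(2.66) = 72.83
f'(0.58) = -2.95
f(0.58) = -3.66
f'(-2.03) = 53.81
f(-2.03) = -25.59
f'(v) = 15*v^2 - 8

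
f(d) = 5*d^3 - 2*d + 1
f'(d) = 15*d^2 - 2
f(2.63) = 86.70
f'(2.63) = 101.75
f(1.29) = 9.15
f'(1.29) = 22.96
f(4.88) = 572.31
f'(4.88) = 355.22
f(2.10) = 43.10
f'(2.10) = 64.15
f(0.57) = 0.79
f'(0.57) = 2.87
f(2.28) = 55.70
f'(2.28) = 75.98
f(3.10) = 143.76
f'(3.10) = 142.15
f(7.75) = 2312.92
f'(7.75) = 898.94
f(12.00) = 8617.00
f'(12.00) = 2158.00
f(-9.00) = -3626.00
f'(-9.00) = 1213.00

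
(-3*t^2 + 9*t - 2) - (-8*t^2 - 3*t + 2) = 5*t^2 + 12*t - 4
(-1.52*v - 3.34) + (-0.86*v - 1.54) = -2.38*v - 4.88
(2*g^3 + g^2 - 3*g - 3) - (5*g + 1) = 2*g^3 + g^2 - 8*g - 4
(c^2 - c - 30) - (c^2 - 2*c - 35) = c + 5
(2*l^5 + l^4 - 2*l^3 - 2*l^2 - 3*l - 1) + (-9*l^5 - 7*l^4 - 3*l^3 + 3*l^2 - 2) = -7*l^5 - 6*l^4 - 5*l^3 + l^2 - 3*l - 3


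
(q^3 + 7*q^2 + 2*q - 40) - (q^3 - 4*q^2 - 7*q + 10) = 11*q^2 + 9*q - 50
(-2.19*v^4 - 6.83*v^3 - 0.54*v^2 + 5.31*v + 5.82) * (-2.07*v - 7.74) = 4.5333*v^5 + 31.0887*v^4 + 53.982*v^3 - 6.8121*v^2 - 53.1468*v - 45.0468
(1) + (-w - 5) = -w - 4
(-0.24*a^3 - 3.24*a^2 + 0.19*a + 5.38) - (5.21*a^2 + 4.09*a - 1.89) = -0.24*a^3 - 8.45*a^2 - 3.9*a + 7.27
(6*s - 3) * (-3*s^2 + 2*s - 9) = -18*s^3 + 21*s^2 - 60*s + 27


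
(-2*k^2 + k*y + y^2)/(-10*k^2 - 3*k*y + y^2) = (-k + y)/(-5*k + y)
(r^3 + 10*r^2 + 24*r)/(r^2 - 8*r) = (r^2 + 10*r + 24)/(r - 8)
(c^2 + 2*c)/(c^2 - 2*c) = (c + 2)/(c - 2)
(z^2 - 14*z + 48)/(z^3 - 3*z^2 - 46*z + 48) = (z - 6)/(z^2 + 5*z - 6)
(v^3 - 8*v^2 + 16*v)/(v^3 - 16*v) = (v - 4)/(v + 4)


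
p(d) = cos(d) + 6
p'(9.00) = -0.41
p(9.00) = 5.09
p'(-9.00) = 0.41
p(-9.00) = 5.09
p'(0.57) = -0.54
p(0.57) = 6.84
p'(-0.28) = 0.28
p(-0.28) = 6.96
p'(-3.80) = -0.61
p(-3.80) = 5.21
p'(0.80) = -0.72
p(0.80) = 6.70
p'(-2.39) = 0.68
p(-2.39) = 5.27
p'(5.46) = 0.73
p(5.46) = 6.68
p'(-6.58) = 0.29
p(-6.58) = 6.96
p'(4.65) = 1.00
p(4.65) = 5.94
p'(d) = -sin(d)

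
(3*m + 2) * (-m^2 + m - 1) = -3*m^3 + m^2 - m - 2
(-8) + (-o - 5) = -o - 13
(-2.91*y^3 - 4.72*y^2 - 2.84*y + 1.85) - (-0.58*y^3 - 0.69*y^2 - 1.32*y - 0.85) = -2.33*y^3 - 4.03*y^2 - 1.52*y + 2.7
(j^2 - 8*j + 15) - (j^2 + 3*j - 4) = 19 - 11*j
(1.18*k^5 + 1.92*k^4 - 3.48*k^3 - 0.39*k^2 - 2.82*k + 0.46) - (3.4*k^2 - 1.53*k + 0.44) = 1.18*k^5 + 1.92*k^4 - 3.48*k^3 - 3.79*k^2 - 1.29*k + 0.02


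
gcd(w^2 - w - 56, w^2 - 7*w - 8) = w - 8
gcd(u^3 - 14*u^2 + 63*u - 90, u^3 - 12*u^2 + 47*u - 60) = u^2 - 8*u + 15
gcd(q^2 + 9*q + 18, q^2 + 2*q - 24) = q + 6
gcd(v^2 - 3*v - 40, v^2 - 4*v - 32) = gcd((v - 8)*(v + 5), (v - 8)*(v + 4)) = v - 8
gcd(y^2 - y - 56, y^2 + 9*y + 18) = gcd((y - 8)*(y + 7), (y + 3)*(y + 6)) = 1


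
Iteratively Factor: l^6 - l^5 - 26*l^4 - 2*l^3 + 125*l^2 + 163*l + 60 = (l - 3)*(l^5 + 2*l^4 - 20*l^3 - 62*l^2 - 61*l - 20) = (l - 3)*(l + 1)*(l^4 + l^3 - 21*l^2 - 41*l - 20) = (l - 3)*(l + 1)*(l + 4)*(l^3 - 3*l^2 - 9*l - 5) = (l - 5)*(l - 3)*(l + 1)*(l + 4)*(l^2 + 2*l + 1) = (l - 5)*(l - 3)*(l + 1)^2*(l + 4)*(l + 1)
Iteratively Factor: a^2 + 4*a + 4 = (a + 2)*(a + 2)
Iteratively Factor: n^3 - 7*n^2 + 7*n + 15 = (n - 3)*(n^2 - 4*n - 5) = (n - 5)*(n - 3)*(n + 1)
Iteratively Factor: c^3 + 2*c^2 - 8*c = (c - 2)*(c^2 + 4*c) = (c - 2)*(c + 4)*(c)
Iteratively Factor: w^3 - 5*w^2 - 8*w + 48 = (w + 3)*(w^2 - 8*w + 16) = (w - 4)*(w + 3)*(w - 4)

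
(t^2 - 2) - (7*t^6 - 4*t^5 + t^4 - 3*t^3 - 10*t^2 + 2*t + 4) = -7*t^6 + 4*t^5 - t^4 + 3*t^3 + 11*t^2 - 2*t - 6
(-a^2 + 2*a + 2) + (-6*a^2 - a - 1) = -7*a^2 + a + 1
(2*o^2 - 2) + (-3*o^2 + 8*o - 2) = -o^2 + 8*o - 4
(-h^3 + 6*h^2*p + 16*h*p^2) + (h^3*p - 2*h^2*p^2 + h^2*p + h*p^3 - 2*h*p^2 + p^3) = h^3*p - h^3 - 2*h^2*p^2 + 7*h^2*p + h*p^3 + 14*h*p^2 + p^3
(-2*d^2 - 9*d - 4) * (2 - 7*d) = 14*d^3 + 59*d^2 + 10*d - 8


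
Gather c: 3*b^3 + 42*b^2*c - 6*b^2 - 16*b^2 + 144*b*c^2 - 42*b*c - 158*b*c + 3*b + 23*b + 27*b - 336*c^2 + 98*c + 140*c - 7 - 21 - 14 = 3*b^3 - 22*b^2 + 53*b + c^2*(144*b - 336) + c*(42*b^2 - 200*b + 238) - 42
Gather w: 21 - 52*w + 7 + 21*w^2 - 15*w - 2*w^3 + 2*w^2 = -2*w^3 + 23*w^2 - 67*w + 28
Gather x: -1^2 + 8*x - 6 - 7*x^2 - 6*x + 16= -7*x^2 + 2*x + 9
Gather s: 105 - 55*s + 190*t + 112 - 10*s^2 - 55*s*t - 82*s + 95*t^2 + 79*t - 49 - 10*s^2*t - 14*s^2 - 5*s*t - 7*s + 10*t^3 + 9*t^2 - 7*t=s^2*(-10*t - 24) + s*(-60*t - 144) + 10*t^3 + 104*t^2 + 262*t + 168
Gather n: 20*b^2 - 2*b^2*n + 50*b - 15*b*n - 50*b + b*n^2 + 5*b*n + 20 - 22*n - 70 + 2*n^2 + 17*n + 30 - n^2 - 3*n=20*b^2 + n^2*(b + 1) + n*(-2*b^2 - 10*b - 8) - 20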